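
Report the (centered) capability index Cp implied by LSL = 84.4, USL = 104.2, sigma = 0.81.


Cp = (USL - LSL) / (6 * sigma)
= (104.2 - 84.4) / (6 * 0.81)
= 19.8000 / 4.8600
= 4.0741

4.0741


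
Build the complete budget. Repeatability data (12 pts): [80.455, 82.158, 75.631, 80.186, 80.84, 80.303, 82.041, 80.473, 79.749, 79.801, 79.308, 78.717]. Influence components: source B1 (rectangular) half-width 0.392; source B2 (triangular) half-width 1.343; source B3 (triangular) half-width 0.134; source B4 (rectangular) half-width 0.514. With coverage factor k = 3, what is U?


mean = (80.455 + 82.158 + 75.631 + 80.186 + 80.84 + 80.303 + 82.041 + 80.473 + 79.749 + 79.801 + 79.308 + 78.717) / 12 = 79.97183333
s = sqrt(sum((x - mean)^2)/(n-1)) = 1.689314
u_A = s / sqrt(n) = 1.689314 / sqrt(12) = 0.48766295
u_B1 = 0.392 / sqrt(3) = 0.22632131
u_B2 = 1.343 / sqrt(6) = 0.54827745
u_B3 = 0.134 / sqrt(6) = 0.054705271
u_B4 = 0.514 / sqrt(3) = 0.29675804
uc = sqrt(0.48766295^2 + 0.22632131^2 + 0.54827745^2 + 0.054705271^2 + 0.29675804^2) = 0.82504706
U = k * uc = 3 * 0.82504706
U = 2.4751

2.4751


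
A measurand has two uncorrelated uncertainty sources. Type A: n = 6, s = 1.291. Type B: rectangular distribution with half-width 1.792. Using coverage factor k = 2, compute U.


u_A = s / sqrt(n) = 1.291 / sqrt(6) = 0.52704854
u_B = half_width / sqrt(3) = 1.792 / sqrt(3) = 1.0346117
uc = sqrt(u_A^2 + u_B^2) = sqrt(0.52704854^2 + 1.0346117^2) = 1.1611208
U = k * uc = 2 * 1.1611208
U = 2.3222

2.3222


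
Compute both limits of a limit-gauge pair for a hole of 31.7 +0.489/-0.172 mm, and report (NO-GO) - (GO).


GO = nominal - lower_tol (smallest hole = maximum material condition)
GO = 31.7 - 0.172 = 31.528
NO-GO = nominal + upper_tol (largest hole = least material condition)
NO-GO = 31.7 + 0.489 = 32.189
spread = NO-GO - GO = 32.189 - 31.528 = 0.6610

0.6610


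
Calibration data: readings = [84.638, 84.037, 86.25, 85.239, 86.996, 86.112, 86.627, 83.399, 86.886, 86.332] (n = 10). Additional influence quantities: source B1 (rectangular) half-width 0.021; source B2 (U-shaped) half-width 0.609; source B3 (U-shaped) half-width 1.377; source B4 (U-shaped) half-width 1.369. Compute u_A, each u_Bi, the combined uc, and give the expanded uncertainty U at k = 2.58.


mean = (84.638 + 84.037 + 86.25 + 85.239 + 86.996 + 86.112 + 86.627 + 83.399 + 86.886 + 86.332) / 10 = 85.6516
s = sqrt(sum((x - mean)^2)/(n-1)) = 1.2558449
u_A = s / sqrt(n) = 1.2558449 / sqrt(10) = 0.39713303
u_B1 = 0.021 / sqrt(3) = 0.012124356
u_B2 = 0.609 / sqrt(2) = 0.43062803
u_B3 = 1.377 / sqrt(2) = 0.97368604
u_B4 = 1.369 / sqrt(2) = 0.96802918
uc = sqrt(0.39713303^2 + 0.012124356^2 + 0.43062803^2 + 0.97368604^2 + 0.96802918^2) = 1.4927984
U = k * uc = 2.58 * 1.4927984
U = 3.8514

3.8514


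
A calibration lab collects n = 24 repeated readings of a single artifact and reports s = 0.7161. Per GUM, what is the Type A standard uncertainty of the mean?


u_A = s / sqrt(n)
u_A = 0.7161 / sqrt(24)
u_A = 0.7161 / 4.8989795
u_A = 0.1462

0.1462


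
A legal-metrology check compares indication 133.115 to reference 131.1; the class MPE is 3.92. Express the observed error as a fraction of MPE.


e = indication - reference = 133.115 - 131.1 = 2.0150
|e| = 2.0150
ratio = |e| / MPE = 2.0150 / 3.92
ratio = 0.5140

0.5140


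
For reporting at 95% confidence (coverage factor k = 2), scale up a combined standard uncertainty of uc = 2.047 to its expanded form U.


U = k * uc
U = 2 * 2.047
U = 4.0940

4.0940


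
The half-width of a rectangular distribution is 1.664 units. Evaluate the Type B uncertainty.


u_B = half_width / sqrt(3)
u_B = 1.664 / 1.7320508
u_B = 0.9607

0.9607


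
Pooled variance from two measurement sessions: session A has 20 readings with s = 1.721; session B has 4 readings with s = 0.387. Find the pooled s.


s_p = sqrt(((n1-1)*s1^2 + (n2-1)*s2^2) / (n1+n2-2))
numerator = (20-1)*1.721^2 + (4-1)*0.387^2 = 56.274979 + 0.449307 = 56.724286
denominator = 20 + 4 - 2 = 22
s_p^2 = 56.724286 / 22 = 2.5783766
s_p = sqrt(2.5783766) = 1.6057

1.6057


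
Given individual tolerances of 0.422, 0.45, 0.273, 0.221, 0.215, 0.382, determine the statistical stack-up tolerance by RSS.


RSS = sqrt(0.422^2 + 0.45^2 + 0.273^2 + 0.221^2 + 0.215^2 + 0.382^2)
= sqrt(0.696103)
= 0.8343

0.8343


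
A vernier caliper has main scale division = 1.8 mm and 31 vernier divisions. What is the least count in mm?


LC = MSD / n_div
= 1.8 / 31
= 0.0581

0.0581


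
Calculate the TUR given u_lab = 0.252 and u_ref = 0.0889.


TUR = u_lab / u_ref
= 0.252 / 0.0889
= 2.8346

2.8346


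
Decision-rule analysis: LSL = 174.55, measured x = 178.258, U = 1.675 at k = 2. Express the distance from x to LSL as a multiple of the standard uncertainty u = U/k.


u = U / k = 1.675 / 2 = 0.8375
margin = |LSL - x| = |174.55 - 178.258| = 3.708
z = margin / u = 3.708 / 0.8375
z = 4.4275

4.4275


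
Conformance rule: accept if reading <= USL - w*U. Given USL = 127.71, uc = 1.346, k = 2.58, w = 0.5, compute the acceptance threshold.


U = k * uc = 2.58 * 1.346 = 3.47268
guard band g = w * U = 0.5 * 3.47268 = 1.73634
AL = USL - g = 127.71 - 1.73634
AL = 125.9737

125.9737


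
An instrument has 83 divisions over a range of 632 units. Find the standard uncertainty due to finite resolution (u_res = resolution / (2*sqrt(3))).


resolution = range / divisions
resolution = 632 / 83 = 7.6144578
u_res = resolution / (2*sqrt(3))
u_res = 7.6144578 / 3.4641016
u_res = 2.1981

2.1981


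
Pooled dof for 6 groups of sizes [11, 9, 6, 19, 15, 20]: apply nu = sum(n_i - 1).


nu = sum_i (n_i - 1)
nu = ((11 - 1) + (9 - 1) + (6 - 1) + (19 - 1) + (15 - 1) + (20 - 1))
nu = 10 + 8 + 5 + 18 + 14 + 19
nu = 74

74


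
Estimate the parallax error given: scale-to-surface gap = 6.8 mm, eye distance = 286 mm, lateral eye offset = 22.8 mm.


error = h * offset / d
= 6.8 * 22.8 / 286
= 0.5421

0.5421


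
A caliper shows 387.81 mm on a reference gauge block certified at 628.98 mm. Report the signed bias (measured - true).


Systematic error = measured - true
= 387.81 - 628.98
= -241.1700

-241.1700


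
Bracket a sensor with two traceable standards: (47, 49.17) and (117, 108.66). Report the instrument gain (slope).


slope = (y2 - y1) / (x2 - x1)
= (108.66 - 49.17) / (117 - 47)
= 59.4900 / 70
= 0.8499

0.8499


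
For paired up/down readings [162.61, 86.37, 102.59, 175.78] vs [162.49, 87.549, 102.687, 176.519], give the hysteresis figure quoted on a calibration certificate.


|162.61 - 162.49| = 0.1200
|86.37 - 87.549| = 1.1790
|102.59 - 102.687| = 0.0970
|175.78 - 176.519| = 0.7390
hysteresis = max(diffs) = 1.1790

1.1790


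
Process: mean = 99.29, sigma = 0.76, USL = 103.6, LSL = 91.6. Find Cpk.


Cpu = (USL - mean) / (3*sigma) = (103.6 - 99.29) / (3*0.76) = 1.8904
Cpl = (mean - LSL) / (3*sigma) = (99.29 - 91.6) / (3*0.76) = 3.3728
Cpk = min(Cpu, Cpl) = 1.8904

1.8904


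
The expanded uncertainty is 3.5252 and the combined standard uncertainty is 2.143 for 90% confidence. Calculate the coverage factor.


k = U / uc
k = 3.5252 / 2.143
k = 1.645

1.645


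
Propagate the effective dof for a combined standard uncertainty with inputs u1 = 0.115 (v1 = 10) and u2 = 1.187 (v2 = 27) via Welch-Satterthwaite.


uc = sqrt(u1^2 + u2^2) = sqrt(0.115^2 + 1.187^2) = 1.1925578
v_eff = uc^4 / (u1^4/v1 + u2^4/v2)
= 1.1925578^4 / (0.115^4/10 + 1.187^4/27)
= 2.0226361 / 0.073543181
v_eff = 27.5027

27.5027


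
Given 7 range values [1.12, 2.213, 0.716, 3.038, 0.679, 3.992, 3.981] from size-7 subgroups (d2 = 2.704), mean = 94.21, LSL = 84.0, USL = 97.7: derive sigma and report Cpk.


R_bar = (1.12 + 2.213 + 0.716 + 3.038 + 0.679 + 3.992 + 3.981) / 7 = 2.2484286
sigma = R_bar / d2 = 2.2484286 / 2.704 = 0.83151945
Cp = (USL - LSL)/(6*sigma) = (97.7 - 84.0)/(6*0.83151945) = 2.7460
Cpu = (97.7 - 94.21)/(3*0.83151945) = 1.3990
Cpl = (94.21 - 84.0)/(3*0.83151945) = 4.0929
Cpk = min(Cpu, Cpl) = 1.3990

1.3990


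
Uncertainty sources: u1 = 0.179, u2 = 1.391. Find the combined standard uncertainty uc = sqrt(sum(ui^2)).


uc = sqrt(0.179^2 + 1.391^2)
uc = sqrt(1.966922)
uc = 1.4025

1.4025


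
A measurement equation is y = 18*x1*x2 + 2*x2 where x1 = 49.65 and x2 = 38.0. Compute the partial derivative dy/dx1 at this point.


y = 18*x1*x2 + 2*x2
dy/dx1 = 18*x2
Evaluate at x2 = 38.0: c1 = 18 * 38.0
c1 = 684.0000

684.0000


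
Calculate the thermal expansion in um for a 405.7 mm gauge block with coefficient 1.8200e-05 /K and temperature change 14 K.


dL = L * alpha * dT
= 405.7 * 1.8200e-05 * 14
= 0.1033724 mm
dL_um = 0.1033724 * 1000 = 103.3724 um

103.3724


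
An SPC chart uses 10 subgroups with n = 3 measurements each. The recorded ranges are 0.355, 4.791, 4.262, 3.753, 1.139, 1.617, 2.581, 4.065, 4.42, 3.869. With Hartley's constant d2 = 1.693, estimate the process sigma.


R_bar = (0.355 + 4.791 + 4.262 + 3.753 + 1.139 + 1.617 + 2.581 + 4.065 + 4.42 + 3.869) / 10
R_bar = 30.852 / 10 = 3.0852
sigma_hat = R_bar / d2 = 3.0852 / 1.693 = 1.8223

1.8223


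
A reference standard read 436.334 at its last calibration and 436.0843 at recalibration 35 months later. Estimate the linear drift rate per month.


rate = (v2 - v1) / months
= (436.0843 - 436.334) / 35
= -0.2497 / 35
= -0.0071

-0.0071


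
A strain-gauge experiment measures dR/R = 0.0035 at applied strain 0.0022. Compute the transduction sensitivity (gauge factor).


GF = (dR/R) / epsilon
= 0.0035 / 0.0022
= 1.5909

1.5909


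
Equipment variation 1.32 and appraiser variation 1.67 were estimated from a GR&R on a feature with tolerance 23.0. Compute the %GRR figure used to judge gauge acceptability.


GRR = sqrt(EV^2 + AV^2) = sqrt(1.32^2 + 1.67^2) = 2.128685
%GRR = GRR / tol * 100 = 2.128685 / 23.0 * 100
%GRR = 9.2552

9.2552


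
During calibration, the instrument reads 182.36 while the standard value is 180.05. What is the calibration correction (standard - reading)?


Correction = standard - reading
= 180.05 - 182.36
= -2.3100

-2.3100


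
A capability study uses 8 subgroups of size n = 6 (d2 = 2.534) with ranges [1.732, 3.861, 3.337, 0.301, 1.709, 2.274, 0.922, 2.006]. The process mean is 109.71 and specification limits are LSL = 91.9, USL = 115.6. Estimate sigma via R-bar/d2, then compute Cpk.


R_bar = (1.732 + 3.861 + 3.337 + 0.301 + 1.709 + 2.274 + 0.922 + 2.006) / 8 = 2.01775
sigma = R_bar / d2 = 2.01775 / 2.534 = 0.79627072
Cp = (USL - LSL)/(6*sigma) = (115.6 - 91.9)/(6*0.79627072) = 4.9606
Cpu = (115.6 - 109.71)/(3*0.79627072) = 2.4657
Cpl = (109.71 - 91.9)/(3*0.79627072) = 7.4556
Cpk = min(Cpu, Cpl) = 2.4657

2.4657


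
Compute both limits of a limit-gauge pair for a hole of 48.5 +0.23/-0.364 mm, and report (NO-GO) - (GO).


GO = nominal - lower_tol (smallest hole = maximum material condition)
GO = 48.5 - 0.364 = 48.136
NO-GO = nominal + upper_tol (largest hole = least material condition)
NO-GO = 48.5 + 0.23 = 48.73
spread = NO-GO - GO = 48.73 - 48.136 = 0.5940

0.5940


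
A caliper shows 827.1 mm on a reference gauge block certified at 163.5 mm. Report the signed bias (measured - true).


Systematic error = measured - true
= 827.1 - 163.5
= 663.6000

663.6000


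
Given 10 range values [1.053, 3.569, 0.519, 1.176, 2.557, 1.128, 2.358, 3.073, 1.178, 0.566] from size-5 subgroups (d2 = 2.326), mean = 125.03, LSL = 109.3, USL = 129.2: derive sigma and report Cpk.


R_bar = (1.053 + 3.569 + 0.519 + 1.176 + 2.557 + 1.128 + 2.358 + 3.073 + 1.178 + 0.566) / 10 = 1.7177
sigma = R_bar / d2 = 1.7177 / 2.326 = 0.73847807
Cp = (USL - LSL)/(6*sigma) = (129.2 - 109.3)/(6*0.73847807) = 4.4912
Cpu = (129.2 - 125.03)/(3*0.73847807) = 1.8822
Cpl = (125.03 - 109.3)/(3*0.73847807) = 7.1002
Cpk = min(Cpu, Cpl) = 1.8822

1.8822


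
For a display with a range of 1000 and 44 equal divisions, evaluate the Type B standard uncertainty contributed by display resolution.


resolution = range / divisions
resolution = 1000 / 44 = 22.727273
u_res = resolution / (2*sqrt(3))
u_res = 22.727273 / 3.4641016
u_res = 6.5608

6.5608


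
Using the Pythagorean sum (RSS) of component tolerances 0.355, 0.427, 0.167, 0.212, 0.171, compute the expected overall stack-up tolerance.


RSS = sqrt(0.355^2 + 0.427^2 + 0.167^2 + 0.212^2 + 0.171^2)
= sqrt(0.410428)
= 0.6406

0.6406


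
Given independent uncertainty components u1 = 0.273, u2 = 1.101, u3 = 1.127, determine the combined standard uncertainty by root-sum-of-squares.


uc = sqrt(0.273^2 + 1.101^2 + 1.127^2)
uc = sqrt(2.556859)
uc = 1.5990

1.5990


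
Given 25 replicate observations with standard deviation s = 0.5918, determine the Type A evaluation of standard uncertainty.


u_A = s / sqrt(n)
u_A = 0.5918 / sqrt(25)
u_A = 0.5918 / 5
u_A = 0.1184

0.1184


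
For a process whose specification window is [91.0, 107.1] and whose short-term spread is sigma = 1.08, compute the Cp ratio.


Cp = (USL - LSL) / (6 * sigma)
= (107.1 - 91.0) / (6 * 1.08)
= 16.1000 / 6.4800
= 2.4846

2.4846


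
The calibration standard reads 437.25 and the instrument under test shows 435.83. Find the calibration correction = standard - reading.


Correction = standard - reading
= 437.25 - 435.83
= 1.4200

1.4200


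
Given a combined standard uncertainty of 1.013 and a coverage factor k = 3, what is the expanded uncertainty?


U = k * uc
U = 3 * 1.013
U = 3.0390

3.0390


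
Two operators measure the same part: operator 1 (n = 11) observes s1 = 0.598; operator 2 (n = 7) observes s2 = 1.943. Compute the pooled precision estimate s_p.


s_p = sqrt(((n1-1)*s1^2 + (n2-1)*s2^2) / (n1+n2-2))
numerator = (11-1)*0.598^2 + (7-1)*1.943^2 = 3.57604 + 22.651494 = 26.227534
denominator = 11 + 7 - 2 = 16
s_p^2 = 26.227534 / 16 = 1.6392209
s_p = sqrt(1.6392209) = 1.2803

1.2803


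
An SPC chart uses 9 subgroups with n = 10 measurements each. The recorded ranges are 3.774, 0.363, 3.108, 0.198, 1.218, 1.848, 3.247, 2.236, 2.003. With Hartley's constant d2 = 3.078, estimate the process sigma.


R_bar = (3.774 + 0.363 + 3.108 + 0.198 + 1.218 + 1.848 + 3.247 + 2.236 + 2.003) / 9
R_bar = 17.995 / 9 = 1.9994444
sigma_hat = R_bar / d2 = 1.9994444 / 3.078 = 0.6496

0.6496


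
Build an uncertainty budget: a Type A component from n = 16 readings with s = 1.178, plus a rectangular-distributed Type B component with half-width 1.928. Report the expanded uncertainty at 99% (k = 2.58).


u_A = s / sqrt(n) = 1.178 / sqrt(16) = 0.2945
u_B = half_width / sqrt(3) = 1.928 / sqrt(3) = 1.1131313
uc = sqrt(u_A^2 + u_B^2) = sqrt(0.2945^2 + 1.1131313^2) = 1.1514302
U = k * uc = 2.58 * 1.1514302
U = 2.9707

2.9707


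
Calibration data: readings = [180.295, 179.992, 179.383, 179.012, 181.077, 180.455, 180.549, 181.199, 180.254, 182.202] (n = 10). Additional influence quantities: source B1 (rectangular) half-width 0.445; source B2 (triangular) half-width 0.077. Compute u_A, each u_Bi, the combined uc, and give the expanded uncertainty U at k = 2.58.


mean = (180.295 + 179.992 + 179.383 + 179.012 + 181.077 + 180.455 + 180.549 + 181.199 + 180.254 + 182.202) / 10 = 180.4418
s = sqrt(sum((x - mean)^2)/(n-1)) = 0.91355992
u_A = s / sqrt(n) = 0.91355992 / sqrt(10) = 0.28889301
u_B1 = 0.445 / sqrt(3) = 0.25692087
u_B2 = 0.077 / sqrt(6) = 0.031435118
uc = sqrt(0.28889301^2 + 0.25692087^2 + 0.031435118^2) = 0.38788616
U = k * uc = 2.58 * 0.38788616
U = 1.0007

1.0007


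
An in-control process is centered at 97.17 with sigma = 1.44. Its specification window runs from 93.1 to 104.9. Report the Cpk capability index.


Cpu = (USL - mean) / (3*sigma) = (104.9 - 97.17) / (3*1.44) = 1.7894
Cpl = (mean - LSL) / (3*sigma) = (97.17 - 93.1) / (3*1.44) = 0.9421
Cpk = min(Cpu, Cpl) = 0.9421

0.9421


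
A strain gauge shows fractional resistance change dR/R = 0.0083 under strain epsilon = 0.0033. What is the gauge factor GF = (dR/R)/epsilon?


GF = (dR/R) / epsilon
= 0.0083 / 0.0033
= 2.5152

2.5152


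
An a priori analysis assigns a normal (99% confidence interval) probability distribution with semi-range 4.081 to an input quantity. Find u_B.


u_B = half_width / 2.576
u_B = 4.081 / 2.576
u_B = 1.5842

1.5842


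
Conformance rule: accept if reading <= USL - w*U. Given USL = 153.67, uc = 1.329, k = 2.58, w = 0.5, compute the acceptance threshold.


U = k * uc = 2.58 * 1.329 = 3.42882
guard band g = w * U = 0.5 * 3.42882 = 1.71441
AL = USL - g = 153.67 - 1.71441
AL = 151.9556

151.9556


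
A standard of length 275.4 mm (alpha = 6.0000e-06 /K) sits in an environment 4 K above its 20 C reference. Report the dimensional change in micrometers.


dL = L * alpha * dT
= 275.4 * 6.0000e-06 * 4
= 0.0066096 mm
dL_um = 0.0066096 * 1000 = 6.6096 um

6.6096


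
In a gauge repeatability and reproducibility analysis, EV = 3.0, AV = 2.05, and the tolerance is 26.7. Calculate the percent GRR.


GRR = sqrt(EV^2 + AV^2) = sqrt(3.0^2 + 2.05^2) = 3.6335245
%GRR = GRR / tol * 100 = 3.6335245 / 26.7 * 100
%GRR = 13.6087

13.6087


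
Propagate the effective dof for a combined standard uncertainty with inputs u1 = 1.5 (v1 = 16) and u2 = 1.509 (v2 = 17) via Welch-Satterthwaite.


uc = sqrt(u1^2 + u2^2) = sqrt(1.5^2 + 1.509^2) = 2.1276938
v_eff = uc^4 / (u1^4/v1 + u2^4/v2)
= 2.1276938^4 / (1.5^4/16 + 1.509^4/17)
= 20.494462 / 0.62141201
v_eff = 32.9805

32.9805


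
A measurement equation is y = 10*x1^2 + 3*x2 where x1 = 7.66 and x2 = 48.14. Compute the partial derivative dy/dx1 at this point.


y = 10*x1^2 + 3*x2
dy/dx1 = 2*10*x1
Evaluate at x1 = 7.66: c1 = 20 * 7.66
c1 = 153.2000

153.2000


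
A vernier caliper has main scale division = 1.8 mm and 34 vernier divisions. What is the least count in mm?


LC = MSD / n_div
= 1.8 / 34
= 0.0529

0.0529


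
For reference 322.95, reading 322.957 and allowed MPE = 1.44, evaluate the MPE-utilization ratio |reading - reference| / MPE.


e = indication - reference = 322.957 - 322.95 = 0.0070
|e| = 0.0070
ratio = |e| / MPE = 0.0070 / 1.44
ratio = 0.0049

0.0049


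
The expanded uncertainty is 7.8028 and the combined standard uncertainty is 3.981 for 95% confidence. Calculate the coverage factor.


k = U / uc
k = 7.8028 / 3.981
k = 1.96

1.96


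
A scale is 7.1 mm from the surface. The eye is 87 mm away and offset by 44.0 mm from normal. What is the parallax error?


error = h * offset / d
= 7.1 * 44.0 / 87
= 3.5908

3.5908


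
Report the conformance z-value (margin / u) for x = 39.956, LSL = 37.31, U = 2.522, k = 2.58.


u = U / k = 2.522 / 2.58 = 0.97751938
margin = |LSL - x| = |37.31 - 39.956| = 2.646
z = margin / u = 2.646 / 0.97751938
z = 2.7069

2.7069


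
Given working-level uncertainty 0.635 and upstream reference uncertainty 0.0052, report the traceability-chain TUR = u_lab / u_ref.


TUR = u_lab / u_ref
= 0.635 / 0.0052
= 122.1154

122.1154


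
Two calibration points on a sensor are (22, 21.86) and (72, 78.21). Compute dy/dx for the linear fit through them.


slope = (y2 - y1) / (x2 - x1)
= (78.21 - 21.86) / (72 - 22)
= 56.3500 / 50
= 1.1270

1.1270


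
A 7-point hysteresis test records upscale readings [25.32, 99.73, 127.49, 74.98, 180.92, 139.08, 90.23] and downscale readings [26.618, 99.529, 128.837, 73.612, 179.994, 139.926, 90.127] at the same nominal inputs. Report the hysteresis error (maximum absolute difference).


|25.32 - 26.618| = 1.2980
|99.73 - 99.529| = 0.2010
|127.49 - 128.837| = 1.3470
|74.98 - 73.612| = 1.3680
|180.92 - 179.994| = 0.9260
|139.08 - 139.926| = 0.8460
|90.23 - 90.127| = 0.1030
hysteresis = max(diffs) = 1.3680

1.3680


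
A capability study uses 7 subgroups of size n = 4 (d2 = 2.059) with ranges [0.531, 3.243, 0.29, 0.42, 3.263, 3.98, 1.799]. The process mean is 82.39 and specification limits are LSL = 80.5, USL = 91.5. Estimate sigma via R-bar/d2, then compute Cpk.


R_bar = (0.531 + 3.243 + 0.29 + 0.42 + 3.263 + 3.98 + 1.799) / 7 = 1.9322857
sigma = R_bar / d2 = 1.9322857 / 2.059 = 0.93845833
Cp = (USL - LSL)/(6*sigma) = (91.5 - 80.5)/(6*0.93845833) = 1.9536
Cpu = (91.5 - 82.39)/(3*0.93845833) = 3.2358
Cpl = (82.39 - 80.5)/(3*0.93845833) = 0.6713
Cpk = min(Cpu, Cpl) = 0.6713

0.6713


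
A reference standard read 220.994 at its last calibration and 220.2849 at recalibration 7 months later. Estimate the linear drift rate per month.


rate = (v2 - v1) / months
= (220.2849 - 220.994) / 7
= -0.7091 / 7
= -0.1013

-0.1013


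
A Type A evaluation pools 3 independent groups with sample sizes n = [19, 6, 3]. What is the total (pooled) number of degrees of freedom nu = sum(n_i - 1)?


nu = sum_i (n_i - 1)
nu = ((19 - 1) + (6 - 1) + (3 - 1))
nu = 18 + 5 + 2
nu = 25

25


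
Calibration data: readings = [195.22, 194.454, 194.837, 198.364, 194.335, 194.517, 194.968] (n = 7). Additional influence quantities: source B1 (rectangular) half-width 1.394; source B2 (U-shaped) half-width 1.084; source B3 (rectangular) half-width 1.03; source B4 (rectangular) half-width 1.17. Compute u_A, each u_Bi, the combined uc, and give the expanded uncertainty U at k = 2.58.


mean = (195.22 + 194.454 + 194.837 + 198.364 + 194.335 + 194.517 + 194.968) / 7 = 195.2421429
s = sqrt(sum((x - mean)^2)/(n-1)) = 1.4116
u_A = s / sqrt(n) = 1.4116 / sqrt(7) = 0.53353465
u_B1 = 1.394 / sqrt(3) = 0.80482628
u_B2 = 1.084 / sqrt(2) = 0.76650375
u_B3 = 1.03 / sqrt(3) = 0.59467078
u_B4 = 1.17 / sqrt(3) = 0.67549981
uc = sqrt(0.53353465^2 + 0.80482628^2 + 0.76650375^2 + 0.59467078^2 + 0.67549981^2) = 1.5263898
U = k * uc = 2.58 * 1.5263898
U = 3.9381

3.9381


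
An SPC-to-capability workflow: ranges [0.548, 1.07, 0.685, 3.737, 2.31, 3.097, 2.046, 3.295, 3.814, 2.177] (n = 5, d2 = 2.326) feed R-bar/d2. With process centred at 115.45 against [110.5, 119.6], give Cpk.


R_bar = (0.548 + 1.07 + 0.685 + 3.737 + 2.31 + 3.097 + 2.046 + 3.295 + 3.814 + 2.177) / 10 = 2.2779
sigma = R_bar / d2 = 2.2779 / 2.326 = 0.97932072
Cp = (USL - LSL)/(6*sigma) = (119.6 - 110.5)/(6*0.97932072) = 1.5487
Cpu = (119.6 - 115.45)/(3*0.97932072) = 1.4125
Cpl = (115.45 - 110.5)/(3*0.97932072) = 1.6848
Cpk = min(Cpu, Cpl) = 1.4125

1.4125


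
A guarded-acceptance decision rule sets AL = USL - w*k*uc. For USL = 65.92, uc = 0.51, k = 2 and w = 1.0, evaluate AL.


U = k * uc = 2 * 0.51 = 1.02
guard band g = w * U = 1.0 * 1.02 = 1.02
AL = USL - g = 65.92 - 1.02
AL = 64.9000

64.9000


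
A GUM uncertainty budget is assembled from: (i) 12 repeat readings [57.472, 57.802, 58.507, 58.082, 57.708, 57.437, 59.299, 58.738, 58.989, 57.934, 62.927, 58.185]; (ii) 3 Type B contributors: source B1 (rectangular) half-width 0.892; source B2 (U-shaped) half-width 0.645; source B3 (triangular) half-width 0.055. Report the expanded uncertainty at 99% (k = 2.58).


mean = (57.472 + 57.802 + 58.507 + 58.082 + 57.708 + 57.437 + 59.299 + 58.738 + 58.989 + 57.934 + 62.927 + 58.185) / 12 = 58.59
s = sqrt(sum((x - mean)^2)/(n-1)) = 1.4872449
u_A = s / sqrt(n) = 1.4872449 / sqrt(12) = 0.42933062
u_B1 = 0.892 / sqrt(3) = 0.51499644
u_B2 = 0.645 / sqrt(2) = 0.45608387
u_B3 = 0.055 / sqrt(6) = 0.022453656
uc = sqrt(0.42933062^2 + 0.51499644^2 + 0.45608387^2 + 0.022453656^2) = 0.81121069
U = k * uc = 2.58 * 0.81121069
U = 2.0929

2.0929


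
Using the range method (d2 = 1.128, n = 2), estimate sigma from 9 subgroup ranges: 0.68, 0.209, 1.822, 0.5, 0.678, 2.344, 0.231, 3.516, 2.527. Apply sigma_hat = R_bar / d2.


R_bar = (0.68 + 0.209 + 1.822 + 0.5 + 0.678 + 2.344 + 0.231 + 3.516 + 2.527) / 9
R_bar = 12.507 / 9 = 1.3896667
sigma_hat = R_bar / d2 = 1.3896667 / 1.128 = 1.2320

1.2320


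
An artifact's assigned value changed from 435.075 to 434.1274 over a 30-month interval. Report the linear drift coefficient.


rate = (v2 - v1) / months
= (434.1274 - 435.075) / 30
= -0.9476 / 30
= -0.0316

-0.0316


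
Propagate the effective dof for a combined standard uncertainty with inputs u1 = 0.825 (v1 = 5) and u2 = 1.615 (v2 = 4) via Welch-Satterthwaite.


uc = sqrt(u1^2 + u2^2) = sqrt(0.825^2 + 1.615^2) = 1.8135187
v_eff = uc^4 / (u1^4/v1 + u2^4/v2)
= 1.8135187^4 / (0.825^4/5 + 1.615^4/4)
= 10.816535 / 1.7933595
v_eff = 6.0314

6.0314


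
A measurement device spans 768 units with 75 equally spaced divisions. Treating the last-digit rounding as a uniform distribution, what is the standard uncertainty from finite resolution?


resolution = range / divisions
resolution = 768 / 75 = 10.24
u_res = resolution / (2*sqrt(3))
u_res = 10.24 / 3.4641016
u_res = 2.9560

2.9560


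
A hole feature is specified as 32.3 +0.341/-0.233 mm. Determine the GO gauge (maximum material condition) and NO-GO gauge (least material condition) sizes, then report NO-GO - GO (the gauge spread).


GO = nominal - lower_tol (smallest hole = maximum material condition)
GO = 32.3 - 0.233 = 32.067
NO-GO = nominal + upper_tol (largest hole = least material condition)
NO-GO = 32.3 + 0.341 = 32.641
spread = NO-GO - GO = 32.641 - 32.067 = 0.5740

0.5740


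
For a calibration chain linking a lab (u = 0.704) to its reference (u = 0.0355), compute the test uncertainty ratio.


TUR = u_lab / u_ref
= 0.704 / 0.0355
= 19.8310

19.8310


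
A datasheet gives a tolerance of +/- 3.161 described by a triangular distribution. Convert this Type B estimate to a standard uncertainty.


u_B = half_width / sqrt(6)
u_B = 3.161 / 2.4494897
u_B = 1.2905

1.2905


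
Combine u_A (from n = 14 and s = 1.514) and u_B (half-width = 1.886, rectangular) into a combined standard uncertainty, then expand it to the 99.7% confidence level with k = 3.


u_A = s / sqrt(n) = 1.514 / sqrt(14) = 0.40463352
u_B = half_width / sqrt(3) = 1.886 / sqrt(3) = 1.0888826
uc = sqrt(u_A^2 + u_B^2) = sqrt(0.40463352^2 + 1.0888826^2) = 1.161634
U = k * uc = 3 * 1.161634
U = 3.4849

3.4849


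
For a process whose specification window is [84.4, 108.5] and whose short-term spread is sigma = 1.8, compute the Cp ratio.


Cp = (USL - LSL) / (6 * sigma)
= (108.5 - 84.4) / (6 * 1.8)
= 24.1000 / 10.8000
= 2.2315

2.2315


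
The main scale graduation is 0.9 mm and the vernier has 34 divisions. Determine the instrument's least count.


LC = MSD / n_div
= 0.9 / 34
= 0.0265

0.0265


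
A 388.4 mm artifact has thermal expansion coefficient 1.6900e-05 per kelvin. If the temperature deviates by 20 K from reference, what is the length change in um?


dL = L * alpha * dT
= 388.4 * 1.6900e-05 * 20
= 0.1312792 mm
dL_um = 0.1312792 * 1000 = 131.2792 um

131.2792


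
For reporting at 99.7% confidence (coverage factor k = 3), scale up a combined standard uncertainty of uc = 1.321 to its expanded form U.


U = k * uc
U = 3 * 1.321
U = 3.9630

3.9630


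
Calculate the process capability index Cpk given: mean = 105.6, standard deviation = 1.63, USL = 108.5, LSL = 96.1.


Cpu = (USL - mean) / (3*sigma) = (108.5 - 105.6) / (3*1.63) = 0.5930
Cpl = (mean - LSL) / (3*sigma) = (105.6 - 96.1) / (3*1.63) = 1.9427
Cpk = min(Cpu, Cpl) = 0.5930

0.5930


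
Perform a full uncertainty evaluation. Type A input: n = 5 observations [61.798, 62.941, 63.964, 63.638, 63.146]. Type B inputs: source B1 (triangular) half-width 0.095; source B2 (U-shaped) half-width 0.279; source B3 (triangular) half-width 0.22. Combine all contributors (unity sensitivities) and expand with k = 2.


mean = (61.798 + 62.941 + 63.964 + 63.638 + 63.146) / 5 = 63.0974
s = sqrt(sum((x - mean)^2)/(n-1)) = 0.83043772
u_A = s / sqrt(n) = 0.83043772 / sqrt(5) = 0.37138304
u_B1 = 0.095 / sqrt(6) = 0.038783588
u_B2 = 0.279 / sqrt(2) = 0.19728279
u_B3 = 0.22 / sqrt(6) = 0.089814624
uc = sqrt(0.37138304^2 + 0.038783588^2 + 0.19728279^2 + 0.089814624^2) = 0.43176
U = k * uc = 2 * 0.43176
U = 0.8635

0.8635


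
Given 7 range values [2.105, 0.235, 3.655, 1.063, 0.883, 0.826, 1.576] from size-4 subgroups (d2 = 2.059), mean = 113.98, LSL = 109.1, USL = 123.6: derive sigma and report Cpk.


R_bar = (2.105 + 0.235 + 3.655 + 1.063 + 0.883 + 0.826 + 1.576) / 7 = 1.4775714
sigma = R_bar / d2 = 1.4775714 / 2.059 = 0.71761603
Cp = (USL - LSL)/(6*sigma) = (123.6 - 109.1)/(6*0.71761603) = 3.3676
Cpu = (123.6 - 113.98)/(3*0.71761603) = 4.4685
Cpl = (113.98 - 109.1)/(3*0.71761603) = 2.2668
Cpk = min(Cpu, Cpl) = 2.2668

2.2668


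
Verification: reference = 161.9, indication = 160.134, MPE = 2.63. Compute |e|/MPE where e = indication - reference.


e = indication - reference = 160.134 - 161.9 = -1.7660
|e| = 1.7660
ratio = |e| / MPE = 1.7660 / 2.63
ratio = 0.6715

0.6715


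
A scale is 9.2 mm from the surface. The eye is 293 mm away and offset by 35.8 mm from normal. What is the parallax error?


error = h * offset / d
= 9.2 * 35.8 / 293
= 1.1241

1.1241


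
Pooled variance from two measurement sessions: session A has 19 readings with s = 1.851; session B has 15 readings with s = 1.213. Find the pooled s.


s_p = sqrt(((n1-1)*s1^2 + (n2-1)*s2^2) / (n1+n2-2))
numerator = (19-1)*1.851^2 + (15-1)*1.213^2 = 61.671618 + 20.599166 = 82.270784
denominator = 19 + 15 - 2 = 32
s_p^2 = 82.270784 / 32 = 2.570962
s_p = sqrt(2.570962) = 1.6034

1.6034


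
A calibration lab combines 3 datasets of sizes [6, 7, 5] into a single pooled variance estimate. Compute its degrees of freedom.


nu = sum_i (n_i - 1)
nu = ((6 - 1) + (7 - 1) + (5 - 1))
nu = 5 + 6 + 4
nu = 15

15


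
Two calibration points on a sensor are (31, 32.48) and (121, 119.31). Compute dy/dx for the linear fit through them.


slope = (y2 - y1) / (x2 - x1)
= (119.31 - 32.48) / (121 - 31)
= 86.8300 / 90
= 0.9648

0.9648


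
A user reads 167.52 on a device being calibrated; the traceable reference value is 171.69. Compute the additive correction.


Correction = standard - reading
= 171.69 - 167.52
= 4.1700

4.1700


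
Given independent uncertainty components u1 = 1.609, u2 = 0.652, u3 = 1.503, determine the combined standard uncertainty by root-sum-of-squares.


uc = sqrt(1.609^2 + 0.652^2 + 1.503^2)
uc = sqrt(5.272994)
uc = 2.2963

2.2963


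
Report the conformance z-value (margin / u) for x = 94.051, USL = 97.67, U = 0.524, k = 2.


u = U / k = 0.524 / 2 = 0.262
margin = |USL - x| = |97.67 - 94.051| = 3.619
z = margin / u = 3.619 / 0.262
z = 13.8130

13.8130


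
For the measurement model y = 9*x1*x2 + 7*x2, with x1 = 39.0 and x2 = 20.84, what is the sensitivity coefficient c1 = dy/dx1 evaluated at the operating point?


y = 9*x1*x2 + 7*x2
dy/dx1 = 9*x2
Evaluate at x2 = 20.84: c1 = 9 * 20.84
c1 = 187.5600

187.5600


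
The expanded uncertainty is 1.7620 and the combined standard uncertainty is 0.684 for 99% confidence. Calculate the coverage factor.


k = U / uc
k = 1.7620 / 0.684
k = 2.576

2.576


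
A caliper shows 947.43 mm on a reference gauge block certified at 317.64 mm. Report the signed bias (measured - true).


Systematic error = measured - true
= 947.43 - 317.64
= 629.7900

629.7900


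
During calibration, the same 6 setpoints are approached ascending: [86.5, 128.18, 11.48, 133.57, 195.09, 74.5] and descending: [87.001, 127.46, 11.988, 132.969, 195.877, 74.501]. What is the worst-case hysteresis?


|86.5 - 87.001| = 0.5010
|128.18 - 127.46| = 0.7200
|11.48 - 11.988| = 0.5080
|133.57 - 132.969| = 0.6010
|195.09 - 195.877| = 0.7870
|74.5 - 74.501| = 0.0010
hysteresis = max(diffs) = 0.7870

0.7870


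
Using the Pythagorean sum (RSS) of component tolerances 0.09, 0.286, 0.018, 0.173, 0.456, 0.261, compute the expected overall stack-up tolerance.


RSS = sqrt(0.09^2 + 0.286^2 + 0.018^2 + 0.173^2 + 0.456^2 + 0.261^2)
= sqrt(0.396206)
= 0.6294

0.6294


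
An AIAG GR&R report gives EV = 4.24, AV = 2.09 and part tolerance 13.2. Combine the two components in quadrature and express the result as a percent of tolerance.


GRR = sqrt(EV^2 + AV^2) = sqrt(4.24^2 + 2.09^2) = 4.7271239
%GRR = GRR / tol * 100 = 4.7271239 / 13.2 * 100
%GRR = 35.8115

35.8115


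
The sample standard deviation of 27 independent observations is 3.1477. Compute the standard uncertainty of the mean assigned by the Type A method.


u_A = s / sqrt(n)
u_A = 3.1477 / sqrt(27)
u_A = 3.1477 / 5.1961524
u_A = 0.6058

0.6058


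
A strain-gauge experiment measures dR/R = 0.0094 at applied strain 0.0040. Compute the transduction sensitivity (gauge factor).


GF = (dR/R) / epsilon
= 0.0094 / 0.0040
= 2.3500

2.3500


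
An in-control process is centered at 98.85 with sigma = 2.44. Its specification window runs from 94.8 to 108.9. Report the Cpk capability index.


Cpu = (USL - mean) / (3*sigma) = (108.9 - 98.85) / (3*2.44) = 1.3730
Cpl = (mean - LSL) / (3*sigma) = (98.85 - 94.8) / (3*2.44) = 0.5533
Cpk = min(Cpu, Cpl) = 0.5533

0.5533


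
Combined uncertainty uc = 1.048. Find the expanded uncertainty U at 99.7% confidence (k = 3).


U = k * uc
U = 3 * 1.048
U = 3.1440

3.1440


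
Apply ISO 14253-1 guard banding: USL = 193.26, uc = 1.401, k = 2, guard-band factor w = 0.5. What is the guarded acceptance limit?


U = k * uc = 2 * 1.401 = 2.802
guard band g = w * U = 0.5 * 2.802 = 1.401
AL = USL - g = 193.26 - 1.401
AL = 191.8590

191.8590


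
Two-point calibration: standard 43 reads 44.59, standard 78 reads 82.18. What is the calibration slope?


slope = (y2 - y1) / (x2 - x1)
= (82.18 - 44.59) / (78 - 43)
= 37.5900 / 35
= 1.0740

1.0740


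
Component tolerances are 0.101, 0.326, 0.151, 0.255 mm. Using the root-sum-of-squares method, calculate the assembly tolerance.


RSS = sqrt(0.101^2 + 0.326^2 + 0.151^2 + 0.255^2)
= sqrt(0.204303)
= 0.4520

0.4520


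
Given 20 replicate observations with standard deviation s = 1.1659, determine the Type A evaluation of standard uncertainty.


u_A = s / sqrt(n)
u_A = 1.1659 / sqrt(20)
u_A = 1.1659 / 4.472136
u_A = 0.2607

0.2607


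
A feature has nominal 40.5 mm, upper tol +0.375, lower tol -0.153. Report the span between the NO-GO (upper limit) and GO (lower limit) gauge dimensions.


GO = nominal - lower_tol (smallest hole = maximum material condition)
GO = 40.5 - 0.153 = 40.347
NO-GO = nominal + upper_tol (largest hole = least material condition)
NO-GO = 40.5 + 0.375 = 40.875
spread = NO-GO - GO = 40.875 - 40.347 = 0.5280

0.5280


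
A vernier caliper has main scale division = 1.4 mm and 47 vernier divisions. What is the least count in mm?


LC = MSD / n_div
= 1.4 / 47
= 0.0298

0.0298


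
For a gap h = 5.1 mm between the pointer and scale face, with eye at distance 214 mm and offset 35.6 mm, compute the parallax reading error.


error = h * offset / d
= 5.1 * 35.6 / 214
= 0.8484

0.8484


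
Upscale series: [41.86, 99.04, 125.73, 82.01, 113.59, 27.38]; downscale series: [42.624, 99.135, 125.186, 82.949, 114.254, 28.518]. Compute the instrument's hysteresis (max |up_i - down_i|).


|41.86 - 42.624| = 0.7640
|99.04 - 99.135| = 0.0950
|125.73 - 125.186| = 0.5440
|82.01 - 82.949| = 0.9390
|113.59 - 114.254| = 0.6640
|27.38 - 28.518| = 1.1380
hysteresis = max(diffs) = 1.1380

1.1380


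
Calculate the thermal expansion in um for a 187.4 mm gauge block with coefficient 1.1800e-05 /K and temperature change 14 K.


dL = L * alpha * dT
= 187.4 * 1.1800e-05 * 14
= 0.0309585 mm
dL_um = 0.0309585 * 1000 = 30.9585 um

30.9585


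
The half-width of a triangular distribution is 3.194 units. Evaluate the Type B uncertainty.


u_B = half_width / sqrt(6)
u_B = 3.194 / 2.4494897
u_B = 1.3039

1.3039


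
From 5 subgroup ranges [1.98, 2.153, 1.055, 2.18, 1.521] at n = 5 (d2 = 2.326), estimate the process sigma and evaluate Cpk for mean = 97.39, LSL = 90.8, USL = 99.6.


R_bar = (1.98 + 2.153 + 1.055 + 2.18 + 1.521) / 5 = 1.7778
sigma = R_bar / d2 = 1.7778 / 2.326 = 0.76431642
Cp = (USL - LSL)/(6*sigma) = (99.6 - 90.8)/(6*0.76431642) = 1.9189
Cpu = (99.6 - 97.39)/(3*0.76431642) = 0.9638
Cpl = (97.39 - 90.8)/(3*0.76431642) = 2.8740
Cpk = min(Cpu, Cpl) = 0.9638

0.9638


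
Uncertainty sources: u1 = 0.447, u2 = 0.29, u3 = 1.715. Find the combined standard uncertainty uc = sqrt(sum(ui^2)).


uc = sqrt(0.447^2 + 0.29^2 + 1.715^2)
uc = sqrt(3.225134)
uc = 1.7959

1.7959


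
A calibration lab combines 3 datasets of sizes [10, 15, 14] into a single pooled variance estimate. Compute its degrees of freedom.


nu = sum_i (n_i - 1)
nu = ((10 - 1) + (15 - 1) + (14 - 1))
nu = 9 + 14 + 13
nu = 36

36


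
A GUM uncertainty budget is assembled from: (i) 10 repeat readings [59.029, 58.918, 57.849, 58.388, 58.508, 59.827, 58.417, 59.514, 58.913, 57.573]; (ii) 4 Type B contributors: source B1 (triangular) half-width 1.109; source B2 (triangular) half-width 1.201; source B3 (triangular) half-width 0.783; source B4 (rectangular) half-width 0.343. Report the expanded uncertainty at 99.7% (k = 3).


mean = (59.029 + 58.918 + 57.849 + 58.388 + 58.508 + 59.827 + 58.417 + 59.514 + 58.913 + 57.573) / 10 = 58.6936
s = sqrt(sum((x - mean)^2)/(n-1)) = 0.69458832
u_A = s / sqrt(n) = 0.69458832 / sqrt(10) = 0.21964811
u_B1 = 1.109 / sqrt(6) = 0.45274735
u_B2 = 1.201 / sqrt(6) = 0.4903062
u_B3 = 0.783 / sqrt(6) = 0.31965841
u_B4 = 0.343 / sqrt(3) = 0.19803114
uc = sqrt(0.21964811^2 + 0.45274735^2 + 0.4903062^2 + 0.31965841^2 + 0.19803114^2) = 0.79688359
U = k * uc = 3 * 0.79688359
U = 2.3907

2.3907


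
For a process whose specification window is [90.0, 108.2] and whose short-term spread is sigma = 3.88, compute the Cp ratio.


Cp = (USL - LSL) / (6 * sigma)
= (108.2 - 90.0) / (6 * 3.88)
= 18.2000 / 23.2800
= 0.7818

0.7818


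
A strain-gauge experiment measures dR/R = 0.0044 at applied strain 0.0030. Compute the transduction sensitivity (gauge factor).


GF = (dR/R) / epsilon
= 0.0044 / 0.0030
= 1.4667

1.4667


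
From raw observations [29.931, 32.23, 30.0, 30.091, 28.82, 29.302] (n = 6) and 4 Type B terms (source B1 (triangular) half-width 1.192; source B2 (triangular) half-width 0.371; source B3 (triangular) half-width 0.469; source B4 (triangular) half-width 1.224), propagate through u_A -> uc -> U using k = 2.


mean = (29.931 + 32.23 + 30.0 + 30.091 + 28.82 + 29.302) / 6 = 30.06233333
s = sqrt(sum((x - mean)^2)/(n-1)) = 1.1698063
u_A = s / sqrt(n) = 1.1698063 / sqrt(6) = 0.47757142
u_B1 = 1.192 / sqrt(6) = 0.48663196
u_B2 = 0.371 / sqrt(6) = 0.15146012
u_B3 = 0.469 / sqrt(6) = 0.19146845
u_B4 = 1.224 / sqrt(6) = 0.49969591
uc = sqrt(0.47757142^2 + 0.48663196^2 + 0.15146012^2 + 0.19146845^2 + 0.49969591^2) = 0.87987582
U = k * uc = 2 * 0.87987582
U = 1.7598

1.7598


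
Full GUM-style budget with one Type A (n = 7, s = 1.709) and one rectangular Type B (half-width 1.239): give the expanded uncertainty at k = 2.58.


u_A = s / sqrt(n) = 1.709 / sqrt(7) = 0.64594128
u_B = half_width / sqrt(3) = 1.239 / sqrt(3) = 0.71533698
uc = sqrt(u_A^2 + u_B^2) = sqrt(0.64594128^2 + 0.71533698^2) = 0.96381903
U = k * uc = 2.58 * 0.96381903
U = 2.4867

2.4867


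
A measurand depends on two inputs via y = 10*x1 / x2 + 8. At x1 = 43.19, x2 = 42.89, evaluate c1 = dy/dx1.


y = 10*x1 / x2 + 8
dy/dx1 = 10/x2
Evaluate at x2 = 42.89: c1 = 10 / 42.89
c1 = 0.2332

0.2332


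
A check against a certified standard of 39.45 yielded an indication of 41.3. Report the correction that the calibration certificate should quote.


Correction = standard - reading
= 39.45 - 41.3
= -1.8500

-1.8500


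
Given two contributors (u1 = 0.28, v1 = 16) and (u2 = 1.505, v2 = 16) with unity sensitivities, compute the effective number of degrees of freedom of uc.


uc = sqrt(u1^2 + u2^2) = sqrt(0.28^2 + 1.505^2) = 1.5308249
v_eff = uc^4 / (u1^4/v1 + u2^4/v2)
= 1.5308249^4 / (0.28^4/16 + 1.505^4/16)
= 5.4916401 / 0.3210303
v_eff = 17.1063

17.1063


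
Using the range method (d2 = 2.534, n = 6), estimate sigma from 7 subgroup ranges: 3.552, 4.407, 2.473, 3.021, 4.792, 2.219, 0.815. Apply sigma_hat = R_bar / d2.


R_bar = (3.552 + 4.407 + 2.473 + 3.021 + 4.792 + 2.219 + 0.815) / 7
R_bar = 21.279 / 7 = 3.0398571
sigma_hat = R_bar / d2 = 3.0398571 / 2.534 = 1.1996

1.1996


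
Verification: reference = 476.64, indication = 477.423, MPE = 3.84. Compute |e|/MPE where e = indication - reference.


e = indication - reference = 477.423 - 476.64 = 0.7830
|e| = 0.7830
ratio = |e| / MPE = 0.7830 / 3.84
ratio = 0.2039

0.2039
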